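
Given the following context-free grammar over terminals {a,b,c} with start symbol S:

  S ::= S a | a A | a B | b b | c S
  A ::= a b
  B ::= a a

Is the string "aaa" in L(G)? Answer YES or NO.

Convert to CNF:
  S -> S T0 | T0 A | T0 B | T1 T1 | T2 S
  A -> T0 T1
  B -> T0 T0
  T0 -> a
  T1 -> b
  T2 -> c

CYK fill:
  [0..0]={T0}  "a"  orig:{}
  [1..1]={T0}  "a"  orig:{}
  [2..2]={T0}  "a"  orig:{}
  [0..1]={B}  "aa"
  [1..2]={B}  "aa"
  [0..2]={S}  "aaa"

S ∈ T[0,2] ⇒ YES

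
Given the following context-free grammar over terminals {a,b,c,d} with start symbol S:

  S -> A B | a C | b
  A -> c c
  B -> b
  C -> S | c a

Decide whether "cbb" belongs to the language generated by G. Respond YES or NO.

CNF form of G:
  S -> A B | T1 C | b
  A -> T0 T0
  B -> b
  C -> A B | T0 T1 | T1 C | b
  T0 -> c
  T1 -> a

CYK fill:
  T[0,0] 'c' = {T0}  orig:{}
  T[1,1] 'b' = {B,C,S}
  T[2,2] 'b' = {B,C,S}
  T[0,1] 'cb' = ∅
  T[1,2] 'bb' = ∅
  T[0,2] 'cbb' = ∅

S ∉ T[0,2] ⇒ NO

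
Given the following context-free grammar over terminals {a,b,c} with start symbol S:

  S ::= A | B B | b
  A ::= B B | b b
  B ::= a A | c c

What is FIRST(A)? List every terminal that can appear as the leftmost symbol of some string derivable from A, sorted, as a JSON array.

FIRST iteration:
pass 1:
  A via A→b b: +{b}
  B via B→a A: +{a}
  B via B→c c: +{c}
  S via S→A: +{b}
  S via S→B B: +{a,c}
  S: {a,b,c}  A: {b}  B: {a,c}
pass 2:
  A via A→B B: +{a,c}
  S: {a,b,c}  A: {a,b,c}  B: {a,c}
pass 3: (no change)
  S: {a,b,c}  A: {a,b,c}  B: {a,c}

FIRST(A) = ["a", "b", "c"]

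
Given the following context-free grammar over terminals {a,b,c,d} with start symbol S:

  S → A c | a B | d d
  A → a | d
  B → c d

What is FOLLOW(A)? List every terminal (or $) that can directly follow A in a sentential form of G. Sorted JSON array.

Compute FIRST by fixpoint:
round 1:
  A via A→a: +{a}
  A via A→d: +{d}
  B via B→c d: +{c}
  S via S→A c: +{a,d}
  S: {a,d}  A: {a,d}  B: {c}
round 2: (no change)
  S: {a,d}  A: {a,d}  B: {c}

FOLLOW sets:
initialize: $ ∈ FOLLOW(S)
round 1:
  S→A c: FOLLOW(A) ⊇ FIRST(c) = {c}; new: +{c}
  S→a B: FOLLOW(B) ⊇ FOLLOW(S) ⊇ {$}; new: +{$}
  FOLLOW(S)={$}  FOLLOW(A)={c}  FOLLOW(B)={$}
round 2: — fixpoint
  FOLLOW(S)={$}  FOLLOW(A)={c}  FOLLOW(B)={$}

FOLLOW(A) = ["c"]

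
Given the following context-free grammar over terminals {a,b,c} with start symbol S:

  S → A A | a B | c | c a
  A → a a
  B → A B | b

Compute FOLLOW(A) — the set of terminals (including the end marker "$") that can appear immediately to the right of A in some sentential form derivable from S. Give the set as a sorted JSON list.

FIRST iteration:
pass 1:
  A via A→a a: +{a}
  B via B→A B: +{a}
  B via B→b: +{b}
  S via S→A A: +{a}
  S via S→c: +{c}
  FIRST[S]={a,c}  FIRST[A]={a}  FIRST[B]={a,b}
pass 2: (no change)
  FIRST[S]={a,c}  FIRST[A]={a}  FIRST[B]={a,b}

FOLLOW sets:
initialize: $ ∈ FOLLOW(S)
iter 1:
  B→A B: FOLLOW(A) ⊇ FIRST(B) = {a,b}; new: +{a,b}
  S→A A: FOLLOW(A) ⊇ FOLLOW(S) ⊇ {$}; new: +{$}
  S→a B: FOLLOW(B) ⊇ FOLLOW(S) ⊇ {$}; new: +{$}
  S: {$}  A: {$,a,b}  B: {$}
iter 2: (stable)
  S: {$}  A: {$,a,b}  B: {$}

FOLLOW(A) = ["$", "a", "b"]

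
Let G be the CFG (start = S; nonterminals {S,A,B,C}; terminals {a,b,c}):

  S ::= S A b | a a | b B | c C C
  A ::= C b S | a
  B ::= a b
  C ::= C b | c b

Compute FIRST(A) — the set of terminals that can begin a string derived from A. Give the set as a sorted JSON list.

Compute FIRST by fixpoint:
round 1:
  A via A→a: +{a}
  B via B→a b: +{a}
  C via C→c b: +{c}
  S via S→a a: +{a}
  S via S→b B: +{b}
  S via S→c C C: +{c}
  S: {a,b,c}  A: {a}  B: {a}  C: {c}
round 2:
  A via A→C b S: +{c}
  S: {a,b,c}  A: {a,c}  B: {a}  C: {c}
round 3: (stable)
  S: {a,b,c}  A: {a,c}  B: {a}  C: {c}

FIRST(A) = ["a", "c"]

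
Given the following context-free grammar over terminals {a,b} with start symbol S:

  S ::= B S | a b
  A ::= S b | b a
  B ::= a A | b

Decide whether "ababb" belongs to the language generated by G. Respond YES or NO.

CNF form of G:
  S -> B S | T1 T0
  A -> S T0 | T0 T1
  B -> T1 A | b
  T0 -> b
  T1 -> a

CYK table (by increasing span):
  T[0,0] 'a' = {T1}  orig:{}
  T[1,1] 'b' = {B,T0}  orig:{B}
  T[2,2] 'a' = {T1}  orig:{}
  T[3,3] 'b' = {B,T0}  orig:{B}
  T[4,4] 'b' = {B,T0}  orig:{B}
  T[0,1] 'ab' = {S}
  T[1,2] 'ba' = {A}
  T[2,3] 'ab' = {S}
  T[3,4] 'bb' = ∅
  T[0,2] 'aba' = {B}
  T[1,3] 'bab' = {S}
  T[2,4] 'abb' = {A}
  T[0,3] 'abab' = ∅
  T[1,4] 'babb' = {A}
  T[0,4] 'ababb' = {B}

S ∉ T[0,4] ⇒ NO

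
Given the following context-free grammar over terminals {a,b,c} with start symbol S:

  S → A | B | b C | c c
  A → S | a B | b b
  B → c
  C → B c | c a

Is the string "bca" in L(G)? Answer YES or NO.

Convert to CNF:
  S -> T0 B | T1 C | T1 T1 | T2 T2 | c
  A -> T0 B | T1 C | T1 T1 | T2 T2 | c
  B -> c
  C -> B T2 | T2 T0
  T0 -> a
  T1 -> b
  T2 -> c

CYK table (by increasing span):
  [0..0]={T1}  "b"  orig:{}
  [1..1]={A,B,S,T2}  "c"  orig:{A,B,S}
  [2..2]={T0}  "a"  orig:{}
  [0..1]=∅  "bc"
  [1..2]={C}  "ca"
  [0..2]={A,S}  "bca"

S ∈ T[0,2] ⇒ YES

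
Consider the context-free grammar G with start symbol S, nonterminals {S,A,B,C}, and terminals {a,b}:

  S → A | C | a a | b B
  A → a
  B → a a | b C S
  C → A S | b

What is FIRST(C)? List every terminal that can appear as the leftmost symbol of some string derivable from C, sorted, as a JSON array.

Compute FIRST by fixpoint:
pass 1:
  A via A→a: +{a}
  B via B→a a: +{a}
  B via B→b C S: +{b}
  C via C→A S: +{a}
  C via C→b: +{b}
  S via S→A: +{a}
  S via S→C: +{b}
  FIRST[S]={a,b}  FIRST[A]={a}  FIRST[B]={a,b}  FIRST[C]={a,b}
pass 2: done
  FIRST[S]={a,b}  FIRST[A]={a}  FIRST[B]={a,b}  FIRST[C]={a,b}

FIRST(C) = ["a", "b"]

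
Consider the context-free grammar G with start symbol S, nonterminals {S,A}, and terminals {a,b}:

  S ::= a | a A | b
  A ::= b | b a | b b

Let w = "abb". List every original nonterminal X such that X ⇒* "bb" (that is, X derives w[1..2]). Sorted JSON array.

Convert to CNF:
  S -> T1 A | a | b
  A -> T0 T0 | T0 T1 | b
  T0 -> b
  T1 -> a

Fill CYK table bottom-up — only the sub-triangle for w[1..2]:
  T[1,1] 'b' = {A,S,T0}  orig:{A,S}
  T[2,2] 'b' = {A,S,T0}  orig:{A,S}
  T[1,2] 'bb' = {A}

Original NTs in T[1,2] deriving "bb": ["A"]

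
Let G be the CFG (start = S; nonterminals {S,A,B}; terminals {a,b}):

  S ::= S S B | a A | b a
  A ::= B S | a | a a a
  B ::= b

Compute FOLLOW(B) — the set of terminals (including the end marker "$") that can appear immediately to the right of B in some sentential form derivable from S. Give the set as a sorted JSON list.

FIRST iteration:
[1]
  A via A→a: +{a}
  B via B→b: +{b}
  S via S→a A: +{a}
  S via S→b a: +{b}
  FIRST(S)={a,b}  FIRST(A)={a}  FIRST(B)={b}
[2]
  A via A→B S: +{b}
  FIRST(S)={a,b}  FIRST(A)={a,b}  FIRST(B)={b}
[3] (no change)
  FIRST(S)={a,b}  FIRST(A)={a,b}  FIRST(B)={b}

FOLLOW sets:
FOLLOW(S) := {$}
round 1:
  A→B S: FOLLOW(B) ⊇ FIRST(S) = {a,b}; new: +{a,b}
  S→S S B: FOLLOW(S) ⊇ FIRST(S) = {a,b}; new: +{a,b}
  S→S S B: FOLLOW(B) ⊇ FOLLOW(S) ⊇ {$,a,b}; new: +{$}
  S→a A: FOLLOW(A) ⊇ FOLLOW(S) ⊇ {$,a,b}; new: +{$,a,b}
  FOLLOW(S)={$,a,b}  FOLLOW(A)={$,a,b}  FOLLOW(B)={$,a,b}
round 2: (no change)
  FOLLOW(S)={$,a,b}  FOLLOW(A)={$,a,b}  FOLLOW(B)={$,a,b}

FOLLOW(B) = ["$", "a", "b"]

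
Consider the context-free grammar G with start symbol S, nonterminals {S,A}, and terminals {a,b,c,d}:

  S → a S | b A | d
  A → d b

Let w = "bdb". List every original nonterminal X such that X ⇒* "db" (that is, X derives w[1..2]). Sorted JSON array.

CNF form of G:
  S -> T1 A | T2 S | d
  A -> T0 T1
  T0 -> d
  T1 -> b
  T2 -> a

Fill CYK table bottom-up, restricted to cells inside w[1..2]:
  [1..1]={S,T0}  "d"  orig:{S}
  [2..2]={T1}  "b"  orig:{}
  [1..2]={A}  "db"

Original NTs in T[1,2] deriving "db": ["A"]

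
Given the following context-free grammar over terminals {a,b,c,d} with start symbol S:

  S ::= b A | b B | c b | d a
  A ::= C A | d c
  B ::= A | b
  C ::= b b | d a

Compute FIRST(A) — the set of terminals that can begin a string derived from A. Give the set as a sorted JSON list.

FIRST iteration:
iter 1:
  A via A→d c: +{d}
  B via B→A: +{d}
  B via B→b: +{b}
  C via C→b b: +{b}
  C via C→d a: +{d}
  S via S→b A: +{b}
  S via S→c b: +{c}
  S via S→d a: +{d}
  FIRST(S)={b,c,d}  FIRST(A)={d}  FIRST(B)={b,d}  FIRST(C)={b,d}
iter 2:
  A via A→C A: +{b}
  FIRST(S)={b,c,d}  FIRST(A)={b,d}  FIRST(B)={b,d}  FIRST(C)={b,d}
iter 3: (stable)
  FIRST(S)={b,c,d}  FIRST(A)={b,d}  FIRST(B)={b,d}  FIRST(C)={b,d}

FIRST(A) = ["b", "d"]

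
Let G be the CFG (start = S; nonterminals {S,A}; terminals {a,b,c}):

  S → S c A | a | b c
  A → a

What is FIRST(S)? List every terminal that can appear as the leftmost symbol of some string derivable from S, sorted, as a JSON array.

FIRST iteration:
round 1:
  A via A→a: +{a}
  S via S→a: +{a}
  S via S→b c: +{b}
  S: {a,b}  A: {a}
round 2: done
  S: {a,b}  A: {a}

FIRST(S) = ["a", "b"]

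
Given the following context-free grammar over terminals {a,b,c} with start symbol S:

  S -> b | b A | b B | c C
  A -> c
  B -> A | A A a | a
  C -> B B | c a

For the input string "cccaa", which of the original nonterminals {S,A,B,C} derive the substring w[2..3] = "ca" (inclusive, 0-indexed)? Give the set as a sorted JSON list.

Convert to CNF:
  S -> T1 C | T2 A | T2 B | b
  A -> c
  B -> A X3 | a | c
  C -> B B | T1 T0
  T0 -> a
  T1 -> c
  T2 -> b
  X3 -> A T0

CYK table (by increasing span) (cells [i..j] with 2 ≤ i ≤ j ≤ 3 only):
  cell(2,2) c: {A,B,T1}  orig:{A,B}
  cell(3,3) a: {B,T0}  orig:{B}
  cell(2,3) ca: {C,X3}  orig:{C}

Original NTs in T[2,3] deriving "ca": ["C"]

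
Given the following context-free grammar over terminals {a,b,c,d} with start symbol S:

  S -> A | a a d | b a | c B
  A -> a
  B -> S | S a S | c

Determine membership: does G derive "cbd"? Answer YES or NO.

Convert to CNF:
  S -> T0 X6 | T2 T0 | T3 B | a
  A -> a
  B -> S X4 | T0 X5 | T2 T0 | T3 B | a | c
  T0 -> a
  T1 -> d
  T2 -> b
  T3 -> c
  X4 -> T0 S
  X5 -> T0 T1
  X6 -> T0 T1

Fill CYK table bottom-up:
  T[0,0] 'c' = {B,T3}  orig:{B}
  T[1,1] 'b' = {T2}  orig:{}
  T[2,2] 'd' = {T1}  orig:{}
  T[0,1] 'cb' = ∅
  T[1,2] 'bd' = ∅
  T[0,2] 'cbd' = ∅

S ∉ T[0,2] ⇒ NO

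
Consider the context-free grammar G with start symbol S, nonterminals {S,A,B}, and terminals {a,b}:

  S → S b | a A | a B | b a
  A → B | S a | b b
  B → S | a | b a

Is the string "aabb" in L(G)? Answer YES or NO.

CNF form of G:
  S -> S T1 | T0 A | T0 B | T1 T0
  A -> S T0 | S T1 | T0 A | T0 B | T1 T0 | T1 T1 | a
  B -> S T1 | T0 A | T0 B | T1 T0 | a
  T0 -> a
  T1 -> b

CYK fill:
  cell(0,0) a: {A,B,T0}  orig:{A,B}
  cell(1,1) a: {A,B,T0}  orig:{A,B}
  cell(2,2) b: {T1}  orig:{}
  cell(3,3) b: {T1}  orig:{}
  cell(0,1) aa: {A,B,S}
  cell(1,2) ab: ∅
  cell(2,3) bb: {A}
  cell(0,2) aab: {A,B,S}
  cell(1,3) abb: {A,B,S}
  cell(0,3) aabb: {A,B,S}

S ∈ T[0,3] ⇒ YES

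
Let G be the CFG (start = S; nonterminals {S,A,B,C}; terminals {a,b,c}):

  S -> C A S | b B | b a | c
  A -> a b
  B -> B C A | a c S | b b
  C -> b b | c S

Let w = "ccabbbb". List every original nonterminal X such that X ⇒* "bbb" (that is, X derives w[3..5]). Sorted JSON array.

Convert to CNF:
  S -> C X5 | T1 B | T1 T0 | c
  A -> T0 T1
  B -> B X3 | T0 X4 | T1 T1
  C -> T1 T1 | T2 S
  T0 -> a
  T1 -> b
  T2 -> c
  X3 -> C A
  X4 -> T2 S
  X5 -> A S

CYK table (by increasing span) (cells [i..j] with 3 ≤ i ≤ j ≤ 5 only):
  cell(3,3) b: {T1}  orig:{}
  cell(4,4) b: {T1}  orig:{}
  cell(5,5) b: {T1}  orig:{}
  cell(3,4) bb: {B,C}
  cell(4,5) bb: {B,C}
  cell(3,5) bbb: {S}

Original NTs in T[3,5] deriving "bbb": ["S"]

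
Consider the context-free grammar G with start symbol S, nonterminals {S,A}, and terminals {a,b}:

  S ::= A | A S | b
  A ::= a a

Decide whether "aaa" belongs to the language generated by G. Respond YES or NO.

CNF form of G:
  S -> A S | T0 T0 | b
  A -> T0 T0
  T0 -> a

CYK table (by increasing span):
  [0..0]={T0}  "a"  orig:{}
  [1..1]={T0}  "a"  orig:{}
  [2..2]={T0}  "a"  orig:{}
  [0..1]={A,S}  "aa"
  [1..2]={A,S}  "aa"
  [0..2]=∅  "aaa"

S ∉ T[0,2] ⇒ NO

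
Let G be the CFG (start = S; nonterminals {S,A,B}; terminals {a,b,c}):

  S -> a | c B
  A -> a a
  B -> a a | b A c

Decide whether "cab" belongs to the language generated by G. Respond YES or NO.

CNF form of G:
  S -> T2 B | a
  A -> T0 T0
  B -> T0 T0 | T1 X3
  T0 -> a
  T1 -> b
  T2 -> c
  X3 -> A T2

Fill CYK table bottom-up:
  T[0,0] 'c' = {T2}  orig:{}
  T[1,1] 'a' = {S,T0}  orig:{S}
  T[2,2] 'b' = {T1}  orig:{}
  T[0,1] 'ca' = ∅
  T[1,2] 'ab' = ∅
  T[0,2] 'cab' = ∅

S ∉ T[0,2] ⇒ NO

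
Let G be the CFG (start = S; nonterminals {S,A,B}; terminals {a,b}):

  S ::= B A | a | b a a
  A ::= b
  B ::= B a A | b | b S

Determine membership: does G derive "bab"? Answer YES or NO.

Convert to CNF:
  S -> B A | T1 X3 | a
  A -> b
  B -> B X2 | T1 S | b
  T0 -> a
  T1 -> b
  X2 -> T0 A
  X3 -> T0 T0

CYK table (by increasing span):
  [0..0]={A,B,T1}  "b"  orig:{A,B}
  [1..1]={S,T0}  "a"  orig:{S}
  [2..2]={A,B,T1}  "b"  orig:{A,B}
  [0..1]={B}  "ba"
  [1..2]={X2}  "ab"  orig:{}
  [0..2]={B,S}  "bab"

S ∈ T[0,2] ⇒ YES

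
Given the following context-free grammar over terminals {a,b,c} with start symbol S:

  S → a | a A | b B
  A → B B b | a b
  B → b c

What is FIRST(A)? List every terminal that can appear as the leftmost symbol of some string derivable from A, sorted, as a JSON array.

FIRST iteration:
pass 1:
  A via A→a b: +{a}
  B via B→b c: +{b}
  S via S→a: +{a}
  S via S→b B: +{b}
  FIRST(S)={a,b}  FIRST(A)={a}  FIRST(B)={b}
pass 2:
  A via A→B B b: +{b}
  FIRST(S)={a,b}  FIRST(A)={a,b}  FIRST(B)={b}
pass 3: done
  FIRST(S)={a,b}  FIRST(A)={a,b}  FIRST(B)={b}

FIRST(A) = ["a", "b"]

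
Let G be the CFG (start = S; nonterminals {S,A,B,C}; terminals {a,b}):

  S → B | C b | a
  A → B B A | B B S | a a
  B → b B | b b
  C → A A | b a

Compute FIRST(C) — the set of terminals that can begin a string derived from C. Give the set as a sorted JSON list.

FIRST iteration:
pass 1:
  A via A→a a: +{a}
  B via B→b B: +{b}
  C via C→A A: +{a}
  C via C→b a: +{b}
  S via S→B: +{b}
  S via S→C b: +{a}
  S: {a,b}  A: {a}  B: {b}  C: {a,b}
pass 2:
  A via A→B B A: +{b}
  S: {a,b}  A: {a,b}  B: {b}  C: {a,b}
pass 3: — fixpoint
  S: {a,b}  A: {a,b}  B: {b}  C: {a,b}

FIRST(C) = ["a", "b"]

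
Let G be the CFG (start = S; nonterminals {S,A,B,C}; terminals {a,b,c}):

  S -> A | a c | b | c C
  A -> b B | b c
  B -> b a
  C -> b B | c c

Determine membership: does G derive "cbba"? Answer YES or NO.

CNF form of G:
  S -> T0 B | T0 T1 | T1 C | T2 T1 | b
  A -> T0 B | T0 T1
  B -> T0 T2
  C -> T0 B | T1 T1
  T0 -> b
  T1 -> c
  T2 -> a

CYK fill:
  T[0,0] 'c' = {T1}  orig:{}
  T[1,1] 'b' = {S,T0}  orig:{S}
  T[2,2] 'b' = {S,T0}  orig:{S}
  T[3,3] 'a' = {T2}  orig:{}
  T[0,1] 'cb' = ∅
  T[1,2] 'bb' = ∅
  T[2,3] 'ba' = {B}
  T[0,2] 'cbb' = ∅
  T[1,3] 'bba' = {A,C,S}
  T[0,3] 'cbba' = {S}

S ∈ T[0,3] ⇒ YES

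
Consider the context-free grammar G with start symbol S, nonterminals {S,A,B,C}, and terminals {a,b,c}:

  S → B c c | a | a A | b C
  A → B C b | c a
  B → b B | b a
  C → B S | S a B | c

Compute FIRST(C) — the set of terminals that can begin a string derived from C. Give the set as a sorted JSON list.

Compute FIRST by fixpoint:
pass 1:
  A via A→c a: +{c}
  B via B→b B: +{b}
  C via C→B S: +{b}
  C via C→c: +{c}
  S via S→B c c: +{b}
  S via S→a: +{a}
  S: {a,b}  A: {c}  B: {b}  C: {b,c}
pass 2:
  A via A→B C b: +{b}
  C via C→S a B: +{a}
  S: {a,b}  A: {b,c}  B: {b}  C: {a,b,c}
pass 3: — fixpoint
  S: {a,b}  A: {b,c}  B: {b}  C: {a,b,c}

FIRST(C) = ["a", "b", "c"]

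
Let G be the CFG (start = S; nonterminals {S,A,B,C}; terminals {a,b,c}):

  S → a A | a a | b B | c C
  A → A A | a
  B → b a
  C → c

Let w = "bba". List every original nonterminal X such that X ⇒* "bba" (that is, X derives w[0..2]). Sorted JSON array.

CNF form of G:
  S -> T0 B | T1 A | T1 T1 | T2 C
  A -> A A | a
  B -> T0 T1
  C -> c
  T0 -> b
  T1 -> a
  T2 -> c

Fill CYK table bottom-up, restricted to cells inside w[0..2]:
  [0..0]={T0}  "b"  orig:{}
  [1..1]={T0}  "b"  orig:{}
  [2..2]={A,T1}  "a"  orig:{A}
  [0..1]=∅  "bb"
  [1..2]={B}  "ba"
  [0..2]={S}  "bba"

Original NTs in T[0,2] deriving "bba": ["S"]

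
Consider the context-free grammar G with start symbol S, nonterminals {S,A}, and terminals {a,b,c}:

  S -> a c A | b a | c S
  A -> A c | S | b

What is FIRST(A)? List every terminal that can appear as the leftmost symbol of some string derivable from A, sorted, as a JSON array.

FIRST sets, iterate to fixpoint:
round 1:
  A via A→b: +{b}
  S via S→a c A: +{a}
  S via S→b a: +{b}
  S via S→c S: +{c}
  S: {a,b,c}  A: {b}
round 2:
  A via A→S: +{a,c}
  S: {a,b,c}  A: {a,b,c}
round 3: done
  S: {a,b,c}  A: {a,b,c}

FIRST(A) = ["a", "b", "c"]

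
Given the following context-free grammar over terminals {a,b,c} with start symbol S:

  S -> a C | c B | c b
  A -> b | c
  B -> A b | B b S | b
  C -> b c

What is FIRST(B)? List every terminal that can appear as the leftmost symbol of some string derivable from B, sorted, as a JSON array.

FIRST iteration:
iter 1:
  A via A→b: +{b}
  A via A→c: +{c}
  B via B→A b: +{b,c}
  C via C→b c: +{b}
  S via S→a C: +{a}
  S via S→c B: +{c}
  FIRST[S]={a,c}  FIRST[A]={b,c}  FIRST[B]={b,c}  FIRST[C]={b}
iter 2: (no change)
  FIRST[S]={a,c}  FIRST[A]={b,c}  FIRST[B]={b,c}  FIRST[C]={b}

FIRST(B) = ["b", "c"]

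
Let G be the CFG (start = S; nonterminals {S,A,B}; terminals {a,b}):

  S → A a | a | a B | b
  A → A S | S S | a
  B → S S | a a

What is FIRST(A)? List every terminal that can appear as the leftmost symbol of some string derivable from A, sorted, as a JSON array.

Compute FIRST by fixpoint:
iter 1:
  A via A→a: +{a}
  B via B→a a: +{a}
  S via S→A a: +{a}
  S via S→b: +{b}
  FIRST(S)={a,b}  FIRST(A)={a}  FIRST(B)={a}
iter 2:
  A via A→S S: +{b}
  B via B→S S: +{b}
  FIRST(S)={a,b}  FIRST(A)={a,b}  FIRST(B)={a,b}
iter 3: done
  FIRST(S)={a,b}  FIRST(A)={a,b}  FIRST(B)={a,b}

FIRST(A) = ["a", "b"]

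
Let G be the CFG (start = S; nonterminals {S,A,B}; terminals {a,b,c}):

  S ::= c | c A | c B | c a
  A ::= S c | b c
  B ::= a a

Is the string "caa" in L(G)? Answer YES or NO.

Convert to CNF:
  S -> T0 A | T0 B | T0 T2 | c
  A -> S T0 | T1 T0
  B -> T2 T2
  T0 -> c
  T1 -> b
  T2 -> a

Fill CYK table bottom-up:
  T[0,0] 'c' = {S,T0}  orig:{S}
  T[1,1] 'a' = {T2}  orig:{}
  T[2,2] 'a' = {T2}  orig:{}
  T[0,1] 'ca' = {S}
  T[1,2] 'aa' = {B}
  T[0,2] 'caa' = {S}

S ∈ T[0,2] ⇒ YES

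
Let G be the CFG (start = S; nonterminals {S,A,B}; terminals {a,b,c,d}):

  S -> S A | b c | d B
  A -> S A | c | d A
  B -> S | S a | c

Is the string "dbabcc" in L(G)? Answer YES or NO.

CNF form of G:
  S -> S A | T0 B | T2 T3
  A -> S A | T0 A | c
  B -> S A | S T1 | T0 B | T2 T3 | c
  T0 -> d
  T1 -> a
  T2 -> b
  T3 -> c

CYK fill:
  T[0,0] 'd' = {T0}  orig:{}
  T[1,1] 'b' = {T2}  orig:{}
  T[2,2] 'a' = {T1}  orig:{}
  T[3,3] 'b' = {T2}  orig:{}
  T[4,4] 'c' = {A,B,T3}  orig:{A,B}
  T[5,5] 'c' = {A,B,T3}  orig:{A,B}
  T[0,1] 'db' = ∅
  T[1,2] 'ba' = ∅
  T[2,3] 'ab' = ∅
  T[3,4] 'bc' = {B,S}
  T[4,5] 'cc' = ∅
  T[0,2] 'dba' = ∅
  T[1,3] 'bab' = ∅
  T[2,4] 'abc' = ∅
  T[3,5] 'bcc' = {A,B,S}
  T[0,3] 'dbab' = ∅
  T[1,4] 'babc' = ∅
  T[2,5] 'abcc' = ∅
  T[0,4] 'dbabc' = ∅
  T[1,5] 'babcc' = ∅
  T[0,5] 'dbabcc' = ∅

S ∉ T[0,5] ⇒ NO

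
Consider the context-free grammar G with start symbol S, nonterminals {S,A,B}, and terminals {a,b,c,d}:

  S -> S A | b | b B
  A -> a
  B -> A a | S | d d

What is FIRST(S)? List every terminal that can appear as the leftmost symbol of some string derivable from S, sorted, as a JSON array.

FIRST iteration:
pass 1:
  A via A→a: +{a}
  B via B→A a: +{a}
  B via B→d d: +{d}
  S via S→b: +{b}
  S: {b}  A: {a}  B: {a,d}
pass 2:
  B via B→S: +{b}
  S: {b}  A: {a}  B: {a,b,d}
pass 3: — fixpoint
  S: {b}  A: {a}  B: {a,b,d}

FIRST(S) = ["b"]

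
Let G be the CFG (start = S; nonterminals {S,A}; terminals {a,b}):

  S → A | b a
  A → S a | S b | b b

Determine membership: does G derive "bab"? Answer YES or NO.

CNF form of G:
  S -> S T0 | S T1 | T1 T0 | T1 T1
  A -> S T0 | S T1 | T1 T1
  T0 -> a
  T1 -> b

CYK fill:
  T[0,0] 'b' = {T1}  orig:{}
  T[1,1] 'a' = {T0}  orig:{}
  T[2,2] 'b' = {T1}  orig:{}
  T[0,1] 'ba' = {S}
  T[1,2] 'ab' = ∅
  T[0,2] 'bab' = {A,S}

S ∈ T[0,2] ⇒ YES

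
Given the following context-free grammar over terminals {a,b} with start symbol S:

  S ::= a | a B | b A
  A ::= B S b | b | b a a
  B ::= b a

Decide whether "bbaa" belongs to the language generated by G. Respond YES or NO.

Convert to CNF:
  S -> T0 A | T1 B | a
  A -> B X2 | T0 X3 | b
  B -> T0 T1
  T0 -> b
  T1 -> a
  X2 -> S T0
  X3 -> T1 T1

CYK table (by increasing span):
  cell(0,0) b: {A,T0}  orig:{A}
  cell(1,1) b: {A,T0}  orig:{A}
  cell(2,2) a: {S,T1}  orig:{S}
  cell(3,3) a: {S,T1}  orig:{S}
  cell(0,1) bb: {S}
  cell(1,2) ba: {B}
  cell(2,3) aa: {X3}  orig:{}
  cell(0,2) bba: ∅
  cell(1,3) baa: {A}
  cell(0,3) bbaa: {S}

S ∈ T[0,3] ⇒ YES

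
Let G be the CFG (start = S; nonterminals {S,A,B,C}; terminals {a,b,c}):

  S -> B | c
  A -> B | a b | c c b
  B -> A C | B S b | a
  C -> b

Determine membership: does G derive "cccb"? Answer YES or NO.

CNF form of G:
  S -> A C | B X6 | a | c
  A -> A C | B X3 | T1 T0 | T2 X4 | a
  B -> A C | B X5 | a
  C -> b
  T0 -> b
  T1 -> a
  T2 -> c
  X3 -> S T0
  X4 -> T2 T0
  X5 -> S T0
  X6 -> S T0

CYK table (by increasing span):
  [0..0]={S,T2}  "c"  orig:{S}
  [1..1]={S,T2}  "c"  orig:{S}
  [2..2]={S,T2}  "c"  orig:{S}
  [3..3]={C,T0}  "b"  orig:{C}
  [0..1]=∅  "cc"
  [1..2]=∅  "cc"
  [2..3]={X3,X4,X5,X6}  "cb"  orig:{}
  [0..2]=∅  "ccc"
  [1..3]={A}  "ccb"
  [0..3]=∅  "cccb"

S ∉ T[0,3] ⇒ NO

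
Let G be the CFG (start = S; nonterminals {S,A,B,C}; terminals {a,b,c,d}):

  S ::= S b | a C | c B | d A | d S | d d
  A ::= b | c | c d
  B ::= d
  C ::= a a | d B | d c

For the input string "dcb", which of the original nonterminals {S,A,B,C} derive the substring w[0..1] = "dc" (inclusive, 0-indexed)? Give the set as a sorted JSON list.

CNF form of G:
  S -> S T3 | T0 B | T1 A | T1 S | T1 T1 | T2 C
  A -> T0 T1 | b | c
  B -> d
  C -> T1 B | T1 T0 | T2 T2
  T0 -> c
  T1 -> d
  T2 -> a
  T3 -> b

Fill CYK table bottom-up, restricted to cells inside w[0..1]:
  T[0,0] 'd' = {B,T1}  orig:{B}
  T[1,1] 'c' = {A,T0}  orig:{A}
  T[0,1] 'dc' = {C,S}

Original NTs in T[0,1] deriving "dc": ["C", "S"]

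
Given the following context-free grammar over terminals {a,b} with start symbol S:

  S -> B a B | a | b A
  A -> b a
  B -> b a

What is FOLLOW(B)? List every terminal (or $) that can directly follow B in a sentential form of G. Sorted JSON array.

FIRST iteration:
pass 1:
  A via A→b a: +{b}
  B via B→b a: +{b}
  S via S→B a B: +{b}
  S via S→a: +{a}
  FIRST[S]={a,b}  FIRST[A]={b}  FIRST[B]={b}
pass 2: (stable)
  FIRST[S]={a,b}  FIRST[A]={b}  FIRST[B]={b}

Compute FOLLOW by fixpoint:
FOLLOW(S) := {$}
iter 1:
  S→B a B: FOLLOW(B) ⊇ FIRST(a) = {a}; new: +{a}
  S→B a B: FOLLOW(B) ⊇ FOLLOW(S) ⊇ {$}; new: +{$}
  S→b A: FOLLOW(A) ⊇ FOLLOW(S) ⊇ {$}; new: +{$}
  FOLLOW[S]={$}  FOLLOW[A]={$}  FOLLOW[B]={$,a}
iter 2: done
  FOLLOW[S]={$}  FOLLOW[A]={$}  FOLLOW[B]={$,a}

FOLLOW(B) = ["$", "a"]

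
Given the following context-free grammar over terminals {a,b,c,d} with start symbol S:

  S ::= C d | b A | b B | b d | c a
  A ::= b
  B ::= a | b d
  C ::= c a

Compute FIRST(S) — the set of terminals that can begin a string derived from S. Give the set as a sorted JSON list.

FIRST iteration:
iter 1:
  A via A→b: +{b}
  B via B→a: +{a}
  B via B→b d: +{b}
  C via C→c a: +{c}
  S via S→C d: +{c}
  S via S→b A: +{b}
  FIRST[S]={b,c}  FIRST[A]={b}  FIRST[B]={a,b}  FIRST[C]={c}
iter 2: (stable)
  FIRST[S]={b,c}  FIRST[A]={b}  FIRST[B]={a,b}  FIRST[C]={c}

FIRST(S) = ["b", "c"]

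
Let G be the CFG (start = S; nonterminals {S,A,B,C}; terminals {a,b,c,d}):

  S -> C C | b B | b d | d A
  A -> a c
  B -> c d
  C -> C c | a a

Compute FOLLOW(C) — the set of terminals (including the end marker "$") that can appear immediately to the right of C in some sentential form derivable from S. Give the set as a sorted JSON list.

FIRST sets, iterate to fixpoint:
pass 1:
  A via A→a c: +{a}
  B via B→c d: +{c}
  C via C→a a: +{a}
  S via S→C C: +{a}
  S via S→b B: +{b}
  S via S→d A: +{d}
  FIRST[S]={a,b,d}  FIRST[A]={a}  FIRST[B]={c}  FIRST[C]={a}
pass 2: (no change)
  FIRST[S]={a,b,d}  FIRST[A]={a}  FIRST[B]={c}  FIRST[C]={a}

FOLLOW sets:
initialize: $ ∈ FOLLOW(S)
iter 1:
  C→C c: FOLLOW(C) ⊇ FIRST(c) = {c}; new: +{c}
  S→C C: FOLLOW(C) ⊇ FIRST(C) = {a}; new: +{a}
  S→C C: FOLLOW(C) ⊇ FOLLOW(S) ⊇ {$}; new: +{$}
  S→b B: FOLLOW(B) ⊇ FOLLOW(S) ⊇ {$}; new: +{$}
  S→d A: FOLLOW(A) ⊇ FOLLOW(S) ⊇ {$}; new: +{$}
  FOLLOW[S]={$}  FOLLOW[A]={$}  FOLLOW[B]={$}  FOLLOW[C]={$,a,c}
iter 2: — fixpoint
  FOLLOW[S]={$}  FOLLOW[A]={$}  FOLLOW[B]={$}  FOLLOW[C]={$,a,c}

FOLLOW(C) = ["$", "a", "c"]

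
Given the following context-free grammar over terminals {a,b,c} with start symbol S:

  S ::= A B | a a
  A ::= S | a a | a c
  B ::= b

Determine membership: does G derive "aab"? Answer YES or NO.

CNF form of G:
  S -> A B | T0 T0
  A -> A B | T0 T0 | T0 T1
  B -> b
  T0 -> a
  T1 -> c

CYK table (by increasing span):
  cell(0,0) a: {T0}  orig:{}
  cell(1,1) a: {T0}  orig:{}
  cell(2,2) b: {B}
  cell(0,1) aa: {A,S}
  cell(1,2) ab: ∅
  cell(0,2) aab: {A,S}

S ∈ T[0,2] ⇒ YES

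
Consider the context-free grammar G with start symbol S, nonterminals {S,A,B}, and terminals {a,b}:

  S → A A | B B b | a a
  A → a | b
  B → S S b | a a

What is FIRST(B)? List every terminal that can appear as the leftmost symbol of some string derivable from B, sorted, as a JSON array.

Compute FIRST by fixpoint:
iter 1:
  A via A→a: +{a}
  A via A→b: +{b}
  B via B→a a: +{a}
  S via S→A A: +{a,b}
  FIRST(S)={a,b}  FIRST(A)={a,b}  FIRST(B)={a}
iter 2:
  B via B→S S b: +{b}
  FIRST(S)={a,b}  FIRST(A)={a,b}  FIRST(B)={a,b}
iter 3: — fixpoint
  FIRST(S)={a,b}  FIRST(A)={a,b}  FIRST(B)={a,b}

FIRST(B) = ["a", "b"]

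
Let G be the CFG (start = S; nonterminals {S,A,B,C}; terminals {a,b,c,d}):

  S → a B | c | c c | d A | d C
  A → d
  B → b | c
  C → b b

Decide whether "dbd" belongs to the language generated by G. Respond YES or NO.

Convert to CNF:
  S -> T1 B | T2 T2 | T3 A | T3 C | c
  A -> d
  B -> b | c
  C -> T0 T0
  T0 -> b
  T1 -> a
  T2 -> c
  T3 -> d

Fill CYK table bottom-up:
  [0..0]={A,T3}  "d"  orig:{A}
  [1..1]={B,T0}  "b"  orig:{B}
  [2..2]={A,T3}  "d"  orig:{A}
  [0..1]=∅  "db"
  [1..2]=∅  "bd"
  [0..2]=∅  "dbd"

S ∉ T[0,2] ⇒ NO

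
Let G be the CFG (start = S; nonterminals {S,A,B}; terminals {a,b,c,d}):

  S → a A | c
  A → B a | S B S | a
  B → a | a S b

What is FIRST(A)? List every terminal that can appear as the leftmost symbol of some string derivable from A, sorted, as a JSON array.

Compute FIRST by fixpoint:
iter 1:
  A via A→a: +{a}
  B via B→a: +{a}
  S via S→a A: +{a}
  S via S→c: +{c}
  FIRST(S)={a,c}  FIRST(A)={a}  FIRST(B)={a}
iter 2:
  A via A→S B S: +{c}
  FIRST(S)={a,c}  FIRST(A)={a,c}  FIRST(B)={a}
iter 3: done
  FIRST(S)={a,c}  FIRST(A)={a,c}  FIRST(B)={a}

FIRST(A) = ["a", "c"]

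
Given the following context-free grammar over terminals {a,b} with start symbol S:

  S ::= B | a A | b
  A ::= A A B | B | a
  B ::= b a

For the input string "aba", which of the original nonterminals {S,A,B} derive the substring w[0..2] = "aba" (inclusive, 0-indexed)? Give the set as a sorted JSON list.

CNF form of G:
  S -> T0 T1 | T1 A | b
  A -> A X2 | T0 T1 | a
  B -> T0 T1
  T0 -> b
  T1 -> a
  X2 -> A B

Fill CYK table bottom-up (cells [i..j] with 0 ≤ i ≤ j ≤ 2 only):
  cell(0,0) a: {A,T1}  orig:{A}
  cell(1,1) b: {S,T0}  orig:{S}
  cell(2,2) a: {A,T1}  orig:{A}
  cell(0,1) ab: ∅
  cell(1,2) ba: {A,B,S}
  cell(0,2) aba: {S,X2}  orig:{S}

Original NTs in T[0,2] deriving "aba": ["S"]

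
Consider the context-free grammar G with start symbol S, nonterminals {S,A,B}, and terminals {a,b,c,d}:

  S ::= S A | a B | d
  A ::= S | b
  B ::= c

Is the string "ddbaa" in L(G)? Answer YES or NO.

CNF form of G:
  S -> S A | T0 B | d
  A -> S A | T0 B | b | d
  B -> c
  T0 -> a

CYK fill:
  T[0,0] 'd' = {A,S}
  T[1,1] 'd' = {A,S}
  T[2,2] 'b' = {A}
  T[3,3] 'a' = {T0}  orig:{}
  T[4,4] 'a' = {T0}  orig:{}
  T[0,1] 'dd' = {A,S}
  T[1,2] 'db' = {A,S}
  T[2,3] 'ba' = ∅
  T[3,4] 'aa' = ∅
  T[0,2] 'ddb' = {A,S}
  T[1,3] 'dba' = ∅
  T[2,4] 'baa' = ∅
  T[0,3] 'ddba' = ∅
  T[1,4] 'dbaa' = ∅
  T[0,4] 'ddbaa' = ∅

S ∉ T[0,4] ⇒ NO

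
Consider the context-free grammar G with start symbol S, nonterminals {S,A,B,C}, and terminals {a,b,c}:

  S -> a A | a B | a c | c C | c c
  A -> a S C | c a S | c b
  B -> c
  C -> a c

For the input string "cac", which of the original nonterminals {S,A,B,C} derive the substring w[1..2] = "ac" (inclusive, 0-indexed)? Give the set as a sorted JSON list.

CNF form of G:
  S -> T0 A | T0 B | T0 T1 | T1 C | T1 T1
  A -> T0 X3 | T1 T2 | T1 X4
  B -> c
  C -> T0 T1
  T0 -> a
  T1 -> c
  T2 -> b
  X3 -> S C
  X4 -> T0 S

CYK fill (cells [i..j] with 1 ≤ i ≤ j ≤ 2 only):
  [1..1]={T0}  "a"  orig:{}
  [2..2]={B,T1}  "c"  orig:{B}
  [1..2]={C,S}  "ac"

Original NTs in T[1,2] deriving "ac": ["C", "S"]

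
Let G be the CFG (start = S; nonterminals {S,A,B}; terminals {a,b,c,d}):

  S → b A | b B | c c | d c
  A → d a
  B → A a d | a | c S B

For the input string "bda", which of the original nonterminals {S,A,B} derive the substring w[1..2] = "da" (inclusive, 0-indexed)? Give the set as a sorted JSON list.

CNF form of G:
  S -> T0 T2 | T2 T2 | T3 A | T3 B
  A -> T0 T1
  B -> A X4 | T2 X5 | a
  T0 -> d
  T1 -> a
  T2 -> c
  T3 -> b
  X4 -> T1 T0
  X5 -> S B

CYK table (by increasing span), restricted to cells inside w[1..2]:
  cell(1,1) d: {T0}  orig:{}
  cell(2,2) a: {B,T1}  orig:{B}
  cell(1,2) da: {A}

Original NTs in T[1,2] deriving "da": ["A"]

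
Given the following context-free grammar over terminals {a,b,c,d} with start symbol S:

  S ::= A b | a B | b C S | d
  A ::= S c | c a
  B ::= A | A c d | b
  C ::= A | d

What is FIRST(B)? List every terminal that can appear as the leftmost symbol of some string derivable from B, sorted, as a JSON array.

FIRST sets, iterate to fixpoint:
[1]
  A via A→c a: +{c}
  B via B→A: +{c}
  B via B→b: +{b}
  C via C→A: +{c}
  C via C→d: +{d}
  S via S→A b: +{c}
  S via S→a B: +{a}
  S via S→b C S: +{b}
  S via S→d: +{d}
  FIRST(S)={a,b,c,d}  FIRST(A)={c}  FIRST(B)={b,c}  FIRST(C)={c,d}
[2]
  A via A→S c: +{a,b,d}
  B via B→A: +{a,d}
  C via C→A: +{a,b}
  FIRST(S)={a,b,c,d}  FIRST(A)={a,b,c,d}  FIRST(B)={a,b,c,d}  FIRST(C)={a,b,c,d}
[3] — fixpoint
  FIRST(S)={a,b,c,d}  FIRST(A)={a,b,c,d}  FIRST(B)={a,b,c,d}  FIRST(C)={a,b,c,d}

FIRST(B) = ["a", "b", "c", "d"]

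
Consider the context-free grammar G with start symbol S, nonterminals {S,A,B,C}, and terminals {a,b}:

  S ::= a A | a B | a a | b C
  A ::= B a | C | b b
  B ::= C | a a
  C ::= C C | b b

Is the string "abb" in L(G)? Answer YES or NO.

CNF form of G:
  S -> T0 A | T0 B | T0 T0 | T1 C
  A -> B T0 | C C | T1 T1
  B -> C C | T0 T0 | T1 T1
  C -> C C | T1 T1
  T0 -> a
  T1 -> b

CYK fill:
  T[0,0] 'a' = {T0}  orig:{}
  T[1,1] 'b' = {T1}  orig:{}
  T[2,2] 'b' = {T1}  orig:{}
  T[0,1] 'ab' = ∅
  T[1,2] 'bb' = {A,B,C}
  T[0,2] 'abb' = {S}

S ∈ T[0,2] ⇒ YES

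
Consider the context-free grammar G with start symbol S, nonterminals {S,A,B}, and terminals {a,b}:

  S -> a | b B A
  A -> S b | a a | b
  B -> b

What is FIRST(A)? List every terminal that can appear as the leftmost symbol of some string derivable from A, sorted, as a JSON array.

FIRST iteration:
iter 1:
  A via A→a a: +{a}
  A via A→b: +{b}
  B via B→b: +{b}
  S via S→a: +{a}
  S via S→b B A: +{b}
  FIRST(S)={a,b}  FIRST(A)={a,b}  FIRST(B)={b}
iter 2: done
  FIRST(S)={a,b}  FIRST(A)={a,b}  FIRST(B)={b}

FIRST(A) = ["a", "b"]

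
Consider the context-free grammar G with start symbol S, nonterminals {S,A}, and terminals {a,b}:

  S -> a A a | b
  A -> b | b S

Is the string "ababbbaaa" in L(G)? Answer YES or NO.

CNF form of G:
  S -> T1 X2 | b
  A -> T0 S | b
  T0 -> b
  T1 -> a
  X2 -> A T1

CYK fill:
  cell(0,0) a: {T1}  orig:{}
  cell(1,1) b: {A,S,T0}  orig:{A,S}
  cell(2,2) a: {T1}  orig:{}
  cell(3,3) b: {A,S,T0}  orig:{A,S}
  cell(4,4) b: {A,S,T0}  orig:{A,S}
  cell(5,5) b: {A,S,T0}  orig:{A,S}
  cell(6,6) a: {T1}  orig:{}
  cell(7,7) a: {T1}  orig:{}
  cell(8,8) a: {T1}  orig:{}
  cell(0,1) ab: ∅
  cell(1,2) ba: {X2}  orig:{}
  cell(2,3) ab: ∅
  cell(3,4) bb: {A}
  cell(4,5) bb: {A}
  cell(5,6) ba: {X2}  orig:{}
  cell(6,7) aa: ∅
  cell(7,8) aa: ∅
  cell(0,2) aba: {S}
  cell(1,3) bab: ∅
  cell(2,4) abb: ∅
  cell(3,5) bbb: ∅
  cell(4,6) bba: {X2}  orig:{}
  cell(5,7) baa: ∅
  cell(6,8) aaa: ∅
  cell(0,3) abab: ∅
  cell(1,4) babb: ∅
  cell(2,5) abbb: ∅
  cell(3,6) bbba: ∅
  cell(4,7) bbaa: ∅
  cell(5,8) baaa: ∅
  cell(0,4) ababb: ∅
  cell(1,5) babbb: ∅
  cell(2,6) abbba: ∅
  cell(3,7) bbbaa: ∅
  cell(4,8) bbaaa: ∅
  cell(0,5) ababbb: ∅
  cell(1,6) babbba: ∅
  cell(2,7) abbbaa: ∅
  cell(3,8) bbbaaa: ∅
  cell(0,6) ababbba: ∅
  cell(1,7) babbbaa: ∅
  cell(2,8) abbbaaa: ∅
  cell(0,7) ababbbaa: ∅
  cell(1,8) babbbaaa: ∅
  cell(0,8) ababbbaaa: ∅

S ∉ T[0,8] ⇒ NO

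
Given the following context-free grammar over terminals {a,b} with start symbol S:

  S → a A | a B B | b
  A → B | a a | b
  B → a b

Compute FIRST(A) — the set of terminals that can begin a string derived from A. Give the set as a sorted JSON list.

FIRST iteration:
round 1:
  A via A→a a: +{a}
  A via A→b: +{b}
  B via B→a b: +{a}
  S via S→a A: +{a}
  S via S→b: +{b}
  FIRST(S)={a,b}  FIRST(A)={a,b}  FIRST(B)={a}
round 2: (no change)
  FIRST(S)={a,b}  FIRST(A)={a,b}  FIRST(B)={a}

FIRST(A) = ["a", "b"]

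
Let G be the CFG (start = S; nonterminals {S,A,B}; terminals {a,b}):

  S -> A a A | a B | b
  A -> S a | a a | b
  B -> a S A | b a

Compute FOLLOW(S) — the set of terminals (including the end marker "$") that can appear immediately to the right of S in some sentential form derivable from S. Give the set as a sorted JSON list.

FIRST iteration:
round 1:
  A via A→a a: +{a}
  A via A→b: +{b}
  B via B→a S A: +{a}
  B via B→b a: +{b}
  S via S→A a A: +{a,b}
  FIRST[S]={a,b}  FIRST[A]={a,b}  FIRST[B]={a,b}
round 2: — fixpoint
  FIRST[S]={a,b}  FIRST[A]={a,b}  FIRST[B]={a,b}

Compute FOLLOW by fixpoint:
initialize: $ ∈ FOLLOW(S)
[1]
  A→S a: FOLLOW(S) ⊇ FIRST(a) = {a}; new: +{a}
  B→a S A: FOLLOW(S) ⊇ FIRST(A) = {a,b}; new: +{b}
  S→A a A: FOLLOW(A) ⊇ FIRST(a) = {a}; new: +{a}
  S→A a A: FOLLOW(A) ⊇ FOLLOW(S) ⊇ {$,a,b}; new: +{$,b}
  S→a B: FOLLOW(B) ⊇ FOLLOW(S) ⊇ {$,a,b}; new: +{$,a,b}
  S: {$,a,b}  A: {$,a,b}  B: {$,a,b}
[2] — fixpoint
  S: {$,a,b}  A: {$,a,b}  B: {$,a,b}

FOLLOW(S) = ["$", "a", "b"]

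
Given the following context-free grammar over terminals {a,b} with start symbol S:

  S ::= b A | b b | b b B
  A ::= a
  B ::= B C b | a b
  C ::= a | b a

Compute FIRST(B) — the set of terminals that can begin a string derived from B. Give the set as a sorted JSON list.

FIRST sets, iterate to fixpoint:
pass 1:
  A via A→a: +{a}
  B via B→a b: +{a}
  C via C→a: +{a}
  C via C→b a: +{b}
  S via S→b A: +{b}
  S: {b}  A: {a}  B: {a}  C: {a,b}
pass 2: — fixpoint
  S: {b}  A: {a}  B: {a}  C: {a,b}

FIRST(B) = ["a"]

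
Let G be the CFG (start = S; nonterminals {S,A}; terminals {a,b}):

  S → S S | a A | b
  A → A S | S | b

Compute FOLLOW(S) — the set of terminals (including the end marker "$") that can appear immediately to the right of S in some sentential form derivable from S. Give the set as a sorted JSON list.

FIRST sets, iterate to fixpoint:
[1]
  A via A→b: +{b}
  S via S→a A: +{a}
  S via S→b: +{b}
  S: {a,b}  A: {b}
[2]
  A via A→S: +{a}
  S: {a,b}  A: {a,b}
[3] (stable)
  S: {a,b}  A: {a,b}

FOLLOW iteration:
initialize: $ ∈ FOLLOW(S)
round 1:
  A→A S: FOLLOW(A) ⊇ FIRST(S) = {a,b}; new: +{a,b}
  A→A S: FOLLOW(S) ⊇ FOLLOW(A) ⊇ {a,b}; new: +{a,b}
  S→a A: FOLLOW(A) ⊇ FOLLOW(S) ⊇ {$,a,b}; new: +{$}
  FOLLOW[S]={$,a,b}  FOLLOW[A]={$,a,b}
round 2: (stable)
  FOLLOW[S]={$,a,b}  FOLLOW[A]={$,a,b}

FOLLOW(S) = ["$", "a", "b"]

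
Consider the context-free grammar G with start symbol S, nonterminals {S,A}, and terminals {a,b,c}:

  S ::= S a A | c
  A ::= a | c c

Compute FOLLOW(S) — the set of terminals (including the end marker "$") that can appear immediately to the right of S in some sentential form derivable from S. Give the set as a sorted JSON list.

FIRST iteration:
iter 1:
  A via A→a: +{a}
  A via A→c c: +{c}
  S via S→c: +{c}
  FIRST(S)={c}  FIRST(A)={a,c}
iter 2: (stable)
  FIRST(S)={c}  FIRST(A)={a,c}

Compute FOLLOW by fixpoint:
initialize: $ ∈ FOLLOW(S)
iter 1:
  S→S a A: FOLLOW(S) ⊇ FIRST(a) = {a}; new: +{a}
  S→S a A: FOLLOW(A) ⊇ FOLLOW(S) ⊇ {$,a}; new: +{$,a}
  S: {$,a}  A: {$,a}
iter 2: — fixpoint
  S: {$,a}  A: {$,a}

FOLLOW(S) = ["$", "a"]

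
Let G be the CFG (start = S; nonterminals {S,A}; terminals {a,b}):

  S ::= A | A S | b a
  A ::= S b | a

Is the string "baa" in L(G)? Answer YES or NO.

CNF form of G:
  S -> A S | S T0 | T0 T1 | a
  A -> S T0 | a
  T0 -> b
  T1 -> a

CYK table (by increasing span):
  [0..0]={T0}  "b"  orig:{}
  [1..1]={A,S,T1}  "a"  orig:{A,S}
  [2..2]={A,S,T1}  "a"  orig:{A,S}
  [0..1]={S}  "ba"
  [1..2]={S}  "aa"
  [0..2]=∅  "baa"

S ∉ T[0,2] ⇒ NO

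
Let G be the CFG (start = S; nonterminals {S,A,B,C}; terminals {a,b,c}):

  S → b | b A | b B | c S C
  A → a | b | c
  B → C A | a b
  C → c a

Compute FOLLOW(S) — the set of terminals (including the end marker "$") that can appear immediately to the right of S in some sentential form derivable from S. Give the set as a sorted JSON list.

Compute FIRST by fixpoint:
[1]
  A via A→a: +{a}
  A via A→b: +{b}
  A via A→c: +{c}
  B via B→a b: +{a}
  C via C→c a: +{c}
  S via S→b: +{b}
  S via S→c S C: +{c}
  FIRST(S)={b,c}  FIRST(A)={a,b,c}  FIRST(B)={a}  FIRST(C)={c}
[2]
  B via B→C A: +{c}
  FIRST(S)={b,c}  FIRST(A)={a,b,c}  FIRST(B)={a,c}  FIRST(C)={c}
[3] (stable)
  FIRST(S)={b,c}  FIRST(A)={a,b,c}  FIRST(B)={a,c}  FIRST(C)={c}

Compute FOLLOW by fixpoint:
FOLLOW(S) := {$}
pass 1:
  B→C A: FOLLOW(C) ⊇ FIRST(A) = {a,b,c}; new: +{a,b,c}
  S→b A: FOLLOW(A) ⊇ FOLLOW(S) ⊇ {$}; new: +{$}
  S→b B: FOLLOW(B) ⊇ FOLLOW(S) ⊇ {$}; new: +{$}
  S→c S C: FOLLOW(S) ⊇ FIRST(C) = {c}; new: +{c}
  S→c S C: FOLLOW(C) ⊇ FOLLOW(S) ⊇ {$,c}; new: +{$}
  S: {$,c}  A: {$}  B: {$}  C: {$,a,b,c}
pass 2:
  S→b A: FOLLOW(A) ⊇ FOLLOW(S) ⊇ {$,c}; new: +{c}
  S→b B: FOLLOW(B) ⊇ FOLLOW(S) ⊇ {$,c}; new: +{c}
  S: {$,c}  A: {$,c}  B: {$,c}  C: {$,a,b,c}
pass 3: — fixpoint
  S: {$,c}  A: {$,c}  B: {$,c}  C: {$,a,b,c}

FOLLOW(S) = ["$", "c"]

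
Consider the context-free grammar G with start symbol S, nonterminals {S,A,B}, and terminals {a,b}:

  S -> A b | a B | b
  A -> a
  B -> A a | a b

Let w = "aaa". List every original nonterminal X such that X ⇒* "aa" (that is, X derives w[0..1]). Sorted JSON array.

Convert to CNF:
  S -> A T1 | T0 B | b
  A -> a
  B -> A T0 | T0 T1
  T0 -> a
  T1 -> b

Fill CYK table bottom-up (cells [i..j] with 0 ≤ i ≤ j ≤ 1 only):
  [0..0]={A,T0}  "a"  orig:{A}
  [1..1]={A,T0}  "a"  orig:{A}
  [0..1]={B}  "aa"

Original NTs in T[0,1] deriving "aa": ["B"]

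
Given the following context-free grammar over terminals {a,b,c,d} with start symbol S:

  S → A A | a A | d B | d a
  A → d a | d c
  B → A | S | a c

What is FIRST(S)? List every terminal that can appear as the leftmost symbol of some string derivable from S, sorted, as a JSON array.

FIRST sets, iterate to fixpoint:
iter 1:
  A via A→d a: +{d}
  B via B→A: +{d}
  B via B→a c: +{a}
  S via S→A A: +{d}
  S via S→a A: +{a}
  FIRST[S]={a,d}  FIRST[A]={d}  FIRST[B]={a,d}
iter 2: (no change)
  FIRST[S]={a,d}  FIRST[A]={d}  FIRST[B]={a,d}

FIRST(S) = ["a", "d"]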